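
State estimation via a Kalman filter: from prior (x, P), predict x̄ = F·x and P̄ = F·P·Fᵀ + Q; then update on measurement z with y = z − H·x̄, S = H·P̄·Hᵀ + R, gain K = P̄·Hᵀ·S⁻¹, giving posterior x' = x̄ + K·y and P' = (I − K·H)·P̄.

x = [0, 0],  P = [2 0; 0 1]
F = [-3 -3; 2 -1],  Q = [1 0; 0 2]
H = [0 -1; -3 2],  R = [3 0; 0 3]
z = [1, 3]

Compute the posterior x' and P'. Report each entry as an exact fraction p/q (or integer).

x' = [-1432/1099, -545/1099]
P' = [1219/1099 1335/1099; 1335/1099 2076/1099]

x̄ = F·x = [0, 0]
P̄ = F·P·Fᵀ + Q = [28 -9; -9 11]
y = z − H·x̄ = [1, 3]
S = H·P̄·Hᵀ + R = [14 -49; -49 407]
K = P̄·Hᵀ·S⁻¹ = [-445/1099 -47/157; -692/1099 7/157]
x' = x̄ + K·y = [-1432/1099, -545/1099]
P' = (I − K·H)·P̄ = [1219/1099 1335/1099; 1335/1099 2076/1099]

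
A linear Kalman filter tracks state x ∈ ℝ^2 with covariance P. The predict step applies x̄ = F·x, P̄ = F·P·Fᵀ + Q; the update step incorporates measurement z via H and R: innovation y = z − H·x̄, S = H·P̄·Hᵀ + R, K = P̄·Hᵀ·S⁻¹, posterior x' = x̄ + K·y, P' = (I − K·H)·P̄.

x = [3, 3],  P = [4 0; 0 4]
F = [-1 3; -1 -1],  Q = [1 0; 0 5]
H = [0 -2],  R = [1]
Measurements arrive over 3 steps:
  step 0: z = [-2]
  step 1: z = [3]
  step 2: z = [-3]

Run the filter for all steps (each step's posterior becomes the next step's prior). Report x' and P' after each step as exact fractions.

step 0: x' = [94/53, 46/53], P' = [1917/53 -8/53; -8/53 13/53]
step 1: x' = [15928/8769, -13214/8769], P' = [82507/8769 1894/8769; 1894/8769 2179/8769]
step 2: x' = [-577438/107609, 158240/107609], P' = [3729831/538045 72182/538045; 72182/538045 132319/538045]

step 0: x̄ = F·x = [6, -6]
step 0: P̄ = F·P·Fᵀ + Q = [41 -8; -8 13]
step 0: y = z − H·x̄ = [-14]
step 0: S = H·P̄·Hᵀ + R = [53]
step 0: K = P̄·Hᵀ·S⁻¹ = [16/53; -26/53]
step 0: x' = x̄ + K·y = [94/53, 46/53]
step 0: P' = (I − K·H)·P̄ = [1917/53 -8/53; -8/53 13/53]
step 1: x̄ = F·x = [44/53, -140/53]
step 1: P̄ = F·P·Fᵀ + Q = [2135/53 1894/53; 1894/53 2179/53]
step 1: y = z − H·x̄ = [-121/53]
step 1: S = H·P̄·Hᵀ + R = [8769/53]
step 1: K = P̄·Hᵀ·S⁻¹ = [-3788/8769; -4358/8769]
step 1: x' = x̄ + K·y = [15928/8769, -13214/8769]
step 1: P' = (I − K·H)·P̄ = [82507/8769 1894/8769; 1894/8769 2179/8769]
step 2: x̄ = F·x = [-55570/8769, -2714/8769]
step 2: P̄ = F·P·Fᵀ + Q = [99523/8769 72182/8769; 72182/8769 132319/8769]
step 2: y = z − H·x̄ = [-31735/8769]
step 2: S = H·P̄·Hᵀ + R = [538045/8769]
step 2: K = P̄·Hᵀ·S⁻¹ = [-144364/538045; -264638/538045]
step 2: x' = x̄ + K·y = [-577438/107609, 158240/107609]
step 2: P' = (I − K·H)·P̄ = [3729831/538045 72182/538045; 72182/538045 132319/538045]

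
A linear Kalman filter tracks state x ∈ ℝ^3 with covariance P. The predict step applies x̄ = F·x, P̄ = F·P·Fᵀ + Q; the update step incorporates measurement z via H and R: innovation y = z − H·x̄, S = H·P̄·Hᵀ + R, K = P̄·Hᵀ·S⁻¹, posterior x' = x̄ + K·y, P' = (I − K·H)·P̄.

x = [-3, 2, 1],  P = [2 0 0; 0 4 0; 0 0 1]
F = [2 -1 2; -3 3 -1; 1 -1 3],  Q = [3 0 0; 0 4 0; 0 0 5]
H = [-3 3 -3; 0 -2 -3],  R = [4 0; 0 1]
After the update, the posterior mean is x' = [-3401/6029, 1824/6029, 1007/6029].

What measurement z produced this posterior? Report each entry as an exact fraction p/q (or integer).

z = [2, -1]

x̄ = F·x = [-6, 14, -2]
P̄ = F·P·Fᵀ + Q = [19 -26 14; -26 59 -21; 14 -21 20]
S = H·P̄·Hᵀ + R = [1984 -141; -141 165]
K = P̄·Hᵀ·S⁻¹ = [-545/6029 -301/18087; 14905/102493 -64282/307479; -9921/102493 -19659/102493]
x' − x̄ = [32773/6029, -82582/6029, 13065/6029] = K·y
y = (KᵀK)⁻¹·Kᵀ·(x' − x̄) = [-64, 21]
z = y + H·x̄ = [-64, 21] + [66, -22] = [2, -1]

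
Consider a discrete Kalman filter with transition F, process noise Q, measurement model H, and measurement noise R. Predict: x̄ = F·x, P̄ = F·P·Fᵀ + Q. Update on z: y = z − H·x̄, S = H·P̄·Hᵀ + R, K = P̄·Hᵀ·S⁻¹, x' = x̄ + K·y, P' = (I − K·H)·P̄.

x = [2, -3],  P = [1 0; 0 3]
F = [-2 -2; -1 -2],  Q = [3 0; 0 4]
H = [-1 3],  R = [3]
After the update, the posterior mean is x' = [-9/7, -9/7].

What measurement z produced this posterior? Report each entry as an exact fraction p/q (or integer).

x̄ = F·x = [2, 4]
P̄ = F·P·Fᵀ + Q = [19 14; 14 17]
S = H·P̄·Hᵀ + R = [91]
K = P̄·Hᵀ·S⁻¹ = [23/91; 37/91]
x' − x̄ = [-23/7, -37/7] = K·y
y = (KᵀK)⁻¹·Kᵀ·(x' − x̄) = [-13]
z = y + H·x̄ = [-13] + [10] = [-3]

z = [-3]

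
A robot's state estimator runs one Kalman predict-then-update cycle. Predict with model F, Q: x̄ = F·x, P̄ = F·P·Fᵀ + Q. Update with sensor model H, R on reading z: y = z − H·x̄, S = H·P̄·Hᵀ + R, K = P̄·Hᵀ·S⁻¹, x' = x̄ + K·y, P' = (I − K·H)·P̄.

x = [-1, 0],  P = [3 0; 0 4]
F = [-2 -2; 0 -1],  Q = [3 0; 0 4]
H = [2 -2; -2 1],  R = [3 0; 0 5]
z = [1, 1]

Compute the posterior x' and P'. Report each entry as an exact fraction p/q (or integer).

x' = [-1054/1511, -1592/1511]
P' = [4697/1511 4904/1511; 4904/1511 6008/1511]

x̄ = F·x = [2, 0]
P̄ = F·P·Fᵀ + Q = [31 8; 8 8]
y = z − H·x̄ = [-3, 5]
S = H·P̄·Hᵀ + R = [95 -92; -92 105]
K = P̄·Hᵀ·S⁻¹ = [-138/1511 -898/1511; -736/1511 -760/1511]
x' = x̄ + K·y = [-1054/1511, -1592/1511]
P' = (I − K·H)·P̄ = [4697/1511 4904/1511; 4904/1511 6008/1511]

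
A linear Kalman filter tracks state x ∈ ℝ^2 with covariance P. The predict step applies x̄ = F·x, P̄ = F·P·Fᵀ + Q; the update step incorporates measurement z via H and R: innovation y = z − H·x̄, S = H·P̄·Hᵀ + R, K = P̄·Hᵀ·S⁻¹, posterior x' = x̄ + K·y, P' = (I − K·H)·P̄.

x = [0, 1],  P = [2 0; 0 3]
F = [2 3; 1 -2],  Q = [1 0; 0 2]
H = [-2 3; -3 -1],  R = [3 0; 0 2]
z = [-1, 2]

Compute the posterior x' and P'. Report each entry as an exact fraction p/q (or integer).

x̄ = F·x = [3, -2]
P̄ = F·P·Fᵀ + Q = [36 -14; -14 16]
y = z − H·x̄ = [11, 9]
S = H·P̄·Hᵀ + R = [459 266; 266 258]
K = P̄·Hᵀ·S⁻¹ = [-2204/23833 -6411/23833; 6346/23833 -4141/23833]
x' = x̄ + K·y = [-10444/23833, -15129/23833]
P' = (I − K·H)·P̄ = [4098/23833 528/23833; 528/23833 6698/23833]

x' = [-10444/23833, -15129/23833]
P' = [4098/23833 528/23833; 528/23833 6698/23833]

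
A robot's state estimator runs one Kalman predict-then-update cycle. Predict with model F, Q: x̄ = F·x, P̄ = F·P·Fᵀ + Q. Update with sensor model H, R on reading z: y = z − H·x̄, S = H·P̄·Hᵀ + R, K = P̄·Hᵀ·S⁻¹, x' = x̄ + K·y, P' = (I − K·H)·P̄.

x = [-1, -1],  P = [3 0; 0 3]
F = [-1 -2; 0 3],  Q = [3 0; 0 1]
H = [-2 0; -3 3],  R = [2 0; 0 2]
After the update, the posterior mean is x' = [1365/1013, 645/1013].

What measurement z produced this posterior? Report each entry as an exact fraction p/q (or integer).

z = [-3, -2]

x̄ = F·x = [3, -3]
P̄ = F·P·Fᵀ + Q = [18 -18; -18 28]
S = H·P̄·Hᵀ + R = [74 216; 216 740]
K = P̄·Hᵀ·S⁻¹ = [-414/1013 -27/1013; -396/1013 609/2026]
x' − x̄ = [-1674/1013, 3684/1013] = K·y
y = (KᵀK)⁻¹·Kᵀ·(x' − x̄) = [3, 16]
z = y + H·x̄ = [3, 16] + [-6, -18] = [-3, -2]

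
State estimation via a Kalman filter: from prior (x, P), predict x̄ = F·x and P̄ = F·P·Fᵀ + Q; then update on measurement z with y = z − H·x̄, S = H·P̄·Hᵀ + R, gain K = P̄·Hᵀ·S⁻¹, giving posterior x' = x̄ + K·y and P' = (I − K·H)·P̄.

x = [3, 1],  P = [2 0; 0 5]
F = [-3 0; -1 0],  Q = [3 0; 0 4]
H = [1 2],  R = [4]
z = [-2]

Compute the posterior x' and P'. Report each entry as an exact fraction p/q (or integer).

x̄ = F·x = [-9, -3]
P̄ = F·P·Fᵀ + Q = [21 6; 6 6]
y = z − H·x̄ = [13]
S = H·P̄·Hᵀ + R = [73]
K = P̄·Hᵀ·S⁻¹ = [33/73; 18/73]
x' = x̄ + K·y = [-228/73, 15/73]
P' = (I − K·H)·P̄ = [444/73 -156/73; -156/73 114/73]

x' = [-228/73, 15/73]
P' = [444/73 -156/73; -156/73 114/73]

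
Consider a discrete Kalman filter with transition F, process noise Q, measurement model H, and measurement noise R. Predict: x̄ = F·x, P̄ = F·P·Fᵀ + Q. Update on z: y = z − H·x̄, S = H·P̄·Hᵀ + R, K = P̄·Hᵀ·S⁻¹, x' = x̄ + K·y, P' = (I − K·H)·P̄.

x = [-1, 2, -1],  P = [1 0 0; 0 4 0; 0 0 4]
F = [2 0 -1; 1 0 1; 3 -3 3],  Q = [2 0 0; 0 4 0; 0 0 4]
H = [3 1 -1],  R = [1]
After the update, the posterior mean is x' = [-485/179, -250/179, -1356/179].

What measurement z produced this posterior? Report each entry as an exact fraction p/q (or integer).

z = [-2]

x̄ = F·x = [-1, -2, -12]
P̄ = F·P·Fᵀ + Q = [10 -2 -6; -2 9 15; -6 15 85]
S = H·P̄·Hᵀ + R = [179]
K = P̄·Hᵀ·S⁻¹ = [34/179; -12/179; -88/179]
x' − x̄ = [-306/179, 108/179, 792/179] = K·y
y = (KᵀK)⁻¹·Kᵀ·(x' − x̄) = [-9]
z = y + H·x̄ = [-9] + [7] = [-2]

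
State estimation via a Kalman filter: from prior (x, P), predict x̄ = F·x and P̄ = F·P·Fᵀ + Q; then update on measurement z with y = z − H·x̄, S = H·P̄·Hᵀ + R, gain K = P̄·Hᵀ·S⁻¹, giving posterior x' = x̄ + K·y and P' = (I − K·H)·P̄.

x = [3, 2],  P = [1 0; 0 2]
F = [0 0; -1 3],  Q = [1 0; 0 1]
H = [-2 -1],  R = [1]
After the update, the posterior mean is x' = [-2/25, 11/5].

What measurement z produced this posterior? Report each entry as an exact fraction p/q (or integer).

z = [-2]

x̄ = F·x = [0, 3]
P̄ = F·P·Fᵀ + Q = [1 0; 0 20]
S = H·P̄·Hᵀ + R = [25]
K = P̄·Hᵀ·S⁻¹ = [-2/25; -4/5]
x' − x̄ = [-2/25, -4/5] = K·y
y = (KᵀK)⁻¹·Kᵀ·(x' − x̄) = [1]
z = y + H·x̄ = [1] + [-3] = [-2]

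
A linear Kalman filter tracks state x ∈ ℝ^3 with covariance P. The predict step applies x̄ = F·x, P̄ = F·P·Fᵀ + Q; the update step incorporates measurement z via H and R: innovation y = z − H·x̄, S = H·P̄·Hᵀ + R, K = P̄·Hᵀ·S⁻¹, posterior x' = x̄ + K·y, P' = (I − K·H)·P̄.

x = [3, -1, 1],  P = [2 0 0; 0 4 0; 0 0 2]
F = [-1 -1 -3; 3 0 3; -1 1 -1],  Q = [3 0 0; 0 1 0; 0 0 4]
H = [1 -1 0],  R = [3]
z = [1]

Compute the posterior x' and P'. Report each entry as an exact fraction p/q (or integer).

x̄ = F·x = [-5, 12, -5]
P̄ = F·P·Fᵀ + Q = [27 -24 4; -24 37 -12; 4 -12 12]
y = z − H·x̄ = [18]
S = H·P̄·Hᵀ + R = [115]
K = P̄·Hᵀ·S⁻¹ = [51/115; -61/115; 16/115]
x' = x̄ + K·y = [343/115, 282/115, -287/115]
P' = (I − K·H)·P̄ = [504/115 351/115 -356/115; 351/115 534/115 -404/115; -356/115 -404/115 1124/115]

x' = [343/115, 282/115, -287/115]
P' = [504/115 351/115 -356/115; 351/115 534/115 -404/115; -356/115 -404/115 1124/115]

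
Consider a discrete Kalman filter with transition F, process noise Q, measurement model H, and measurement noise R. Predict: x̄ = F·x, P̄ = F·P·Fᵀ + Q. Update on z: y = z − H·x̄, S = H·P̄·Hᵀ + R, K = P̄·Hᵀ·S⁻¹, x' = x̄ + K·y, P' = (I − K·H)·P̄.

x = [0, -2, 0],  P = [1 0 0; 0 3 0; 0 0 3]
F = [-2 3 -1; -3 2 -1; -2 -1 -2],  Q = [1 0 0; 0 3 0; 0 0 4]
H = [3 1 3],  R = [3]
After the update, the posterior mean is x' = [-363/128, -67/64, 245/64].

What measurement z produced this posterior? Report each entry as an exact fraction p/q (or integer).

z = [2]

x̄ = F·x = [-6, -4, 2]
P̄ = F·P·Fᵀ + Q = [35 27 1; 27 27 6; 1 6 23]
S = H·P̄·Hᵀ + R = [768]
K = P̄·Hᵀ·S⁻¹ = [45/256; 21/128; 13/128]
x' − x̄ = [405/128, 189/64, 117/64] = K·y
y = (KᵀK)⁻¹·Kᵀ·(x' − x̄) = [18]
z = y + H·x̄ = [18] + [-16] = [2]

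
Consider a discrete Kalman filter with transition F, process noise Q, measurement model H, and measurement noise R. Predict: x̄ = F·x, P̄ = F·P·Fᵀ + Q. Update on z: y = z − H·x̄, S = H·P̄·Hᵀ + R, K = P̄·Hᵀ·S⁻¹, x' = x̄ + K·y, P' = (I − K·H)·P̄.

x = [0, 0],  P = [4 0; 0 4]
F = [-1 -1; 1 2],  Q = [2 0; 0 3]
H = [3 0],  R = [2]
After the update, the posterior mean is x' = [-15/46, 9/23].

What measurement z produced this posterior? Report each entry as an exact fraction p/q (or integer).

z = [-1]

x̄ = F·x = [0, 0]
P̄ = F·P·Fᵀ + Q = [10 -12; -12 23]
S = H·P̄·Hᵀ + R = [92]
K = P̄·Hᵀ·S⁻¹ = [15/46; -9/23]
x' − x̄ = [-15/46, 9/23] = K·y
y = (KᵀK)⁻¹·Kᵀ·(x' − x̄) = [-1]
z = y + H·x̄ = [-1] + [0] = [-1]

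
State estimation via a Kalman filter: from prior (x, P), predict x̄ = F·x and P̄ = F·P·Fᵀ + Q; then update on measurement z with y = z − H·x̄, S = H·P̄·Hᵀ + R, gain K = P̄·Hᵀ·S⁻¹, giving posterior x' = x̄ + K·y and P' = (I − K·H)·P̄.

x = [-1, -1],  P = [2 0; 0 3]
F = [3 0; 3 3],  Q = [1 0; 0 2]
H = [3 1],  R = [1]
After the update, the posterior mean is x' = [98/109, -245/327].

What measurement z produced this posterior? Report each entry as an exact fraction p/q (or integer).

x̄ = F·x = [-3, -6]
P̄ = F·P·Fᵀ + Q = [19 18; 18 47]
S = H·P̄·Hᵀ + R = [327]
K = P̄·Hᵀ·S⁻¹ = [25/109; 101/327]
x' − x̄ = [425/109, 1717/327] = K·y
y = (KᵀK)⁻¹·Kᵀ·(x' − x̄) = [17]
z = y + H·x̄ = [17] + [-15] = [2]

z = [2]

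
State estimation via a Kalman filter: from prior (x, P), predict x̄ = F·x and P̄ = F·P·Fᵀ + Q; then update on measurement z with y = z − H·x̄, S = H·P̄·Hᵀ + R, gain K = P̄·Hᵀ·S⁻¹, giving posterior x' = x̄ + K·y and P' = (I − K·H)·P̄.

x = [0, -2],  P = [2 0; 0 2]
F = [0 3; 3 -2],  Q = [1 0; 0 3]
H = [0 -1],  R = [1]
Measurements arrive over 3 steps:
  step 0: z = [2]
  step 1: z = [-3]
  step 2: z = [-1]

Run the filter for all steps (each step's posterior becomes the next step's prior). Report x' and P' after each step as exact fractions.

step 0: x' = [-18/5, -9/5], P' = [71/5 -2/5; -2/5 29/30]
step 1: x' = [-12816/2107, 6168/2107], P' = [38225/4214 -141/2107; -141/2107 2092/2107]
step 2: x' = [2652126/381001, 275219/381001], P' = [3604279/381001 -27642/381001; -27642/381001 376787/381001]

step 0: x̄ = F·x = [-6, 4]
step 0: P̄ = F·P·Fᵀ + Q = [19 -12; -12 29]
step 0: y = z − H·x̄ = [6]
step 0: S = H·P̄·Hᵀ + R = [30]
step 0: K = P̄·Hᵀ·S⁻¹ = [2/5; -29/30]
step 0: x' = x̄ + K·y = [-18/5, -9/5]
step 0: P' = (I − K·H)·P̄ = [71/5 -2/5; -2/5 29/30]
step 1: x̄ = F·x = [-27/5, -36/5]
step 1: P̄ = F·P·Fᵀ + Q = [97/10 -47/5; -47/5 2092/15]
step 1: y = z − H·x̄ = [-51/5]
step 1: S = H·P̄·Hᵀ + R = [2107/15]
step 1: K = P̄·Hᵀ·S⁻¹ = [141/2107; -2092/2107]
step 1: x' = x̄ + K·y = [-12816/2107, 6168/2107]
step 1: P' = (I − K·H)·P̄ = [38225/4214 -141/2107; -141/2107 2092/2107]
step 2: x̄ = F·x = [18504/2107, -50784/2107]
step 2: P̄ = F·P·Fᵀ + Q = [20935/2107 -13821/2107; -13821/2107 376787/4214]
step 2: y = z − H·x̄ = [-52891/2107]
step 2: S = H·P̄·Hᵀ + R = [381001/4214]
step 2: K = P̄·Hᵀ·S⁻¹ = [27642/381001; -376787/381001]
step 2: x' = x̄ + K·y = [2652126/381001, 275219/381001]
step 2: P' = (I − K·H)·P̄ = [3604279/381001 -27642/381001; -27642/381001 376787/381001]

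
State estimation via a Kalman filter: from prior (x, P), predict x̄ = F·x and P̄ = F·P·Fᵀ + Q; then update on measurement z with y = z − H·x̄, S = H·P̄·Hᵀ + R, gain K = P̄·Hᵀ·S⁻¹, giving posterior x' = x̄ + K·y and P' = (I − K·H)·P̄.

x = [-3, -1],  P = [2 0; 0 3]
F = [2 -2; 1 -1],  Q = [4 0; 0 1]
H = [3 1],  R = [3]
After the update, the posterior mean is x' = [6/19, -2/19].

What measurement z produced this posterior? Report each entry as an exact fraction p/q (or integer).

x̄ = F·x = [-4, -2]
P̄ = F·P·Fᵀ + Q = [24 10; 10 6]
S = H·P̄·Hᵀ + R = [285]
K = P̄·Hᵀ·S⁻¹ = [82/285; 12/95]
x' − x̄ = [82/19, 36/19] = K·y
y = (KᵀK)⁻¹·Kᵀ·(x' − x̄) = [15]
z = y + H·x̄ = [15] + [-14] = [1]

z = [1]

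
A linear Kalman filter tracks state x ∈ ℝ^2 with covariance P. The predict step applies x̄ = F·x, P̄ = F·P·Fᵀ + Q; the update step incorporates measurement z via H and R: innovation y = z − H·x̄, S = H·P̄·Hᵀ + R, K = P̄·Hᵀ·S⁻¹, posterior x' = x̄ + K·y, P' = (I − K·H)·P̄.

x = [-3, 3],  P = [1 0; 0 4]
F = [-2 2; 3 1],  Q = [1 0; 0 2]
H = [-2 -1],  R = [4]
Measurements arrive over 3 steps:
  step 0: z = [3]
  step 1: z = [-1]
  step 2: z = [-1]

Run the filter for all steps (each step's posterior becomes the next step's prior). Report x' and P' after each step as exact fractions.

step 0: x' = [136/37, -355/37], P' = [395/111 -614/111; -614/111 1304/111]
step 1: x' = [3974/2683, -34117/13415], P' = [30341/8049 -43546/8049; -43546/8049 423304/40245]
step 2: x' = [2709442/13314055, 5448731/13314055], P' = [51708819/13314055 -74498838/13314055; -74498838/13314055 143772376/13314055]

step 0: x̄ = F·x = [12, -6]
step 0: P̄ = F·P·Fᵀ + Q = [21 2; 2 15]
step 0: y = z − H·x̄ = [21]
step 0: S = H·P̄·Hᵀ + R = [111]
step 0: K = P̄·Hᵀ·S⁻¹ = [-44/111; -19/111]
step 0: x' = x̄ + K·y = [136/37, -355/37]
step 0: P' = (I − K·H)·P̄ = [395/111 -614/111; -614/111 1304/111]
step 1: x̄ = F·x = [-982/37, 53/37]
step 1: P̄ = F·P·Fᵀ + Q = [11819/111 -2218/111; -2218/111 1397/111]
step 1: y = z − H·x̄ = [-1948/37]
step 1: S = H·P̄·Hᵀ + R = [13415/37]
step 1: K = P̄·Hᵀ·S⁻¹ = [-1428/2683; 1013/13415]
step 1: x' = x̄ + K·y = [3974/2683, -34117/13415]
step 1: P' = (I − K·H)·P̄ = [30341/8049 -43546/8049; -43546/8049 423304/40245]
step 2: x̄ = F·x = [-107974/13415, 25493/13415]
step 2: P̄ = F·P·Fᵀ + Q = [1360707/13415 -311514/13415; -311514/13415 562759/40245]
step 2: y = z − H·x̄ = [-40774/2683]
step 2: S = H·P̄·Hᵀ + R = [2662811/8049]
step 2: K = P̄·Hᵀ·S⁻¹ = [-1445940/2662811; 261265/2662811]
step 2: x' = x̄ + K·y = [2709442/13314055, 5448731/13314055]
step 2: P' = (I − K·H)·P̄ = [51708819/13314055 -74498838/13314055; -74498838/13314055 143772376/13314055]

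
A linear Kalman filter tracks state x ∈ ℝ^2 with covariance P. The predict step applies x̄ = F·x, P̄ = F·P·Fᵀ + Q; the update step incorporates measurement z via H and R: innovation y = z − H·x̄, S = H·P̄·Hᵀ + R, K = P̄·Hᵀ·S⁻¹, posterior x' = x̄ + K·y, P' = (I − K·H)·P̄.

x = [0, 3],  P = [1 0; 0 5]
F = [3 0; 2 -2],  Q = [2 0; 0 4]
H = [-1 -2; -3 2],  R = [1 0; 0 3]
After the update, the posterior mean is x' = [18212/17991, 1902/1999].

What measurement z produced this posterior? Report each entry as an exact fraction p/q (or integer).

z = [-3, -1]

x̄ = F·x = [0, -6]
P̄ = F·P·Fᵀ + Q = [11 6; 6 28]
S = H·P̄·Hᵀ + R = [148 -55; -55 142]
K = P̄·Hᵀ·S⁻¹ = [-4421/17991 -4373/17991; -746/1999 246/1999]
x' − x̄ = [18212/17991, 13896/1999] = K·y
y = (KᵀK)⁻¹·Kᵀ·(x' − x̄) = [-15, 11]
z = y + H·x̄ = [-15, 11] + [12, -12] = [-3, -1]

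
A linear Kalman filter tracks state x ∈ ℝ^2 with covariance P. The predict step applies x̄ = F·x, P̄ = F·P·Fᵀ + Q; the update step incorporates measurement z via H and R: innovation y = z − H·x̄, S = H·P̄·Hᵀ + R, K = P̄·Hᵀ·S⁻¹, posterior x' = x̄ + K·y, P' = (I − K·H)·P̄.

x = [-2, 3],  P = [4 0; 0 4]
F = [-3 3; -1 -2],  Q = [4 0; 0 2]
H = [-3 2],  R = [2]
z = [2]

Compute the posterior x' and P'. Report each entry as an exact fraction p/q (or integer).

x' = [-5/51, 364/459]
P' = [116/17 508/51; 508/51 6898/459]

x̄ = F·x = [15, -4]
P̄ = F·P·Fᵀ + Q = [76 -12; -12 22]
y = z − H·x̄ = [55]
S = H·P̄·Hᵀ + R = [918]
K = P̄·Hᵀ·S⁻¹ = [-14/51; 40/459]
x' = x̄ + K·y = [-5/51, 364/459]
P' = (I − K·H)·P̄ = [116/17 508/51; 508/51 6898/459]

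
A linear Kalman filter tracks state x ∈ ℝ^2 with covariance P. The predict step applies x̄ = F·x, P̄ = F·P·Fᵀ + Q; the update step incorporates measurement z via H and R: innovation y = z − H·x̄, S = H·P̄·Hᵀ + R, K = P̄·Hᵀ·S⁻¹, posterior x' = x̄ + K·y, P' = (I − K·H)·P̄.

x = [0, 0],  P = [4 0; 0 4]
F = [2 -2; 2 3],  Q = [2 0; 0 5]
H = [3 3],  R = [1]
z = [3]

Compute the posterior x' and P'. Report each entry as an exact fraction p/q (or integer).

x' = [9/26, 441/676]
P' = [25 -649/26; -649/26 16923/676]

x̄ = F·x = [0, 0]
P̄ = F·P·Fᵀ + Q = [34 -8; -8 57]
y = z − H·x̄ = [3]
S = H·P̄·Hᵀ + R = [676]
K = P̄·Hᵀ·S⁻¹ = [3/26; 147/676]
x' = x̄ + K·y = [9/26, 441/676]
P' = (I − K·H)·P̄ = [25 -649/26; -649/26 16923/676]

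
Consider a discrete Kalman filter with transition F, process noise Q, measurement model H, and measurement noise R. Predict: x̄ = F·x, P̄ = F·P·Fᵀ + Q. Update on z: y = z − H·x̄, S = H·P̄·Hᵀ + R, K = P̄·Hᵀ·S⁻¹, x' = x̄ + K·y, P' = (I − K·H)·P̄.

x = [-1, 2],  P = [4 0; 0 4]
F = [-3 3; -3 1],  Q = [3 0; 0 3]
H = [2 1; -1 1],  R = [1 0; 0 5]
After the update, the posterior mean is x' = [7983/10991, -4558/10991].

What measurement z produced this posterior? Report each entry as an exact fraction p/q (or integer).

x̄ = F·x = [9, 5]
P̄ = F·P·Fᵀ + Q = [75 48; 48 43]
S = H·P̄·Hᵀ + R = [536 -59; -59 27]
K = P̄·Hᵀ·S⁻¹ = [3753/10991 -2790/10991; 3458/10991 5521/10991]
x' − x̄ = [-90936/10991, -59513/10991] = K·y
y = (KᵀK)⁻¹·Kᵀ·(x' − x̄) = [-22, 3]
z = y + H·x̄ = [-22, 3] + [23, -4] = [1, -1]

z = [1, -1]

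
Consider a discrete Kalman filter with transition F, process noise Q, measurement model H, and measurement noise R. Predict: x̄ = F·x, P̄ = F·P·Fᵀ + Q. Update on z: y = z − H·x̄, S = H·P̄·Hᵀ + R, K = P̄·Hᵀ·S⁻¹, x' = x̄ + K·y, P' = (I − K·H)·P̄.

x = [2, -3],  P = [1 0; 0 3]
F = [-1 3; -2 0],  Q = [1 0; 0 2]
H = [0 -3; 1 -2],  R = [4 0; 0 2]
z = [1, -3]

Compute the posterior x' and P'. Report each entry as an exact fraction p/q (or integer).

x̄ = F·x = [-11, -4]
P̄ = F·P·Fᵀ + Q = [29 2; 2 6]
y = z − H·x̄ = [-11, 0]
S = H·P̄·Hᵀ + R = [58 30; 30 47]
K = P̄·Hᵀ·S⁻¹ = [-516/913 815/913; -273/913 -20/913]
x' = x̄ + K·y = [-397/83, -59/83]
P' = (I − K·H)·P̄ = [3006/913 688/913; 688/913 364/913]

x' = [-397/83, -59/83]
P' = [3006/913 688/913; 688/913 364/913]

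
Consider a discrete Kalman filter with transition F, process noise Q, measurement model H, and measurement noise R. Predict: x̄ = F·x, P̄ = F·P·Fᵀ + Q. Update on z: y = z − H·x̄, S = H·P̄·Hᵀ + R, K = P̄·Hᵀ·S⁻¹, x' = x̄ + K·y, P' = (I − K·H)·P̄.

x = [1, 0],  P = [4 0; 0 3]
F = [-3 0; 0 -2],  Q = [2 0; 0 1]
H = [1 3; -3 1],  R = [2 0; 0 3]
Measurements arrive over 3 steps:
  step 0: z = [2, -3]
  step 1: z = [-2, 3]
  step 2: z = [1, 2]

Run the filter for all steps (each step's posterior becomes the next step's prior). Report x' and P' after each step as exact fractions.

step 0: x̄ = F·x = [-3, 0]
step 0: P̄ = F·P·Fᵀ + Q = [38 0; 0 13]
step 0: y = z − H·x̄ = [5, -12]
step 0: S = H·P̄·Hᵀ + R = [157 -75; -75 358]
step 0: K = P̄·Hᵀ·S⁻¹ = [5054/50581 -15048/50581; 14937/50581 4966/50581]
step 0: x' = x̄ + K·y = [54103/50581, 15093/50581]
step 0: P' = (I − K·H)·P̄ = [14554/50581 -1482/50581; -1482/50581 10452/50581]
step 1: x̄ = F·x = [-162309/50581, -30186/50581]
step 1: P̄ = F·P·Fᵀ + Q = [232148/50581 -8892/50581; -8892/50581 92389/50581]
step 1: y = z − H·x̄ = [151705/50581, -304998/50581]
step 1: S = H·P̄·Hᵀ + R = [1111459/50581 -348141/50581; -348141/50581 2386816/50581]
step 1: K = P̄·Hᵀ·S⁻¹ = [4841096/50051323 -14084712/50051323; 13478865/50051323 4462810/50051323]
step 1: x' = x̄ + K·y = [-61160371/50051323, -16353693/50051323]
step 1: P' = (I − K·H)·P̄ = [13644460/50051323 -1320756/50051323; -1320756/50051323 9426162/50051323]
step 2: x̄ = F·x = [183481113/50051323, 32707386/50051323]
step 2: P̄ = F·P·Fᵀ + Q = [222902786/50051323 -7924536/50051323; -7924536/50051323 87755971/50051323]
step 2: y = z − H·x̄ = [-231551948/50051323, 88262657/7150189]
step 2: S = H·P̄·Hᵀ + R = [1065261955/50051323 -48863451/7150189; -48863451/7150189 327368890/7150189]
step 2: K = P̄·Hᵀ·S⁻¹ = [4493039234/46435159387 -13040220888/46435159387; 12452985231/46435159387 4118710858/46435159387]
step 2: x' = x̄ + K·y = [-11531145031/46435159387, 23574966032/46435159387]
step 2: P' = (I − K·H)·P̄ = [12634806646/46435159387 -1216242726/46435159387; -1216242726/46435159387 8707404396/46435159387]

step 0: x' = [54103/50581, 15093/50581], P' = [14554/50581 -1482/50581; -1482/50581 10452/50581]
step 1: x' = [-61160371/50051323, -16353693/50051323], P' = [13644460/50051323 -1320756/50051323; -1320756/50051323 9426162/50051323]
step 2: x' = [-11531145031/46435159387, 23574966032/46435159387], P' = [12634806646/46435159387 -1216242726/46435159387; -1216242726/46435159387 8707404396/46435159387]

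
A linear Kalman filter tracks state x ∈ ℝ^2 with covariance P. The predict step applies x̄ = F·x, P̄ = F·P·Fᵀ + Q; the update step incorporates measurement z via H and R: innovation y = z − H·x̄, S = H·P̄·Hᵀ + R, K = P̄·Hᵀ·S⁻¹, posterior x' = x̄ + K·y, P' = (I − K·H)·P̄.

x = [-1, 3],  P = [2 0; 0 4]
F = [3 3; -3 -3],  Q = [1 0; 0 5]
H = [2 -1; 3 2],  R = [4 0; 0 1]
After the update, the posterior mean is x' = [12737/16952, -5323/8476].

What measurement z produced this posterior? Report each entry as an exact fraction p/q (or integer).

x̄ = F·x = [6, -6]
P̄ = F·P·Fᵀ + Q = [55 -54; -54 59]
S = H·P̄·Hᵀ + R = [499 158; 158 84]
K = P̄·Hᵀ·S⁻¹ = [2385/8476 2531/16952; -1769/4238 2215/8476]
x' − x̄ = [-88975/16952, 45533/8476] = K·y
y = (KᵀK)⁻¹·Kᵀ·(x' − x̄) = [-16, -5]
z = y + H·x̄ = [-16, -5] + [18, 6] = [2, 1]

z = [2, 1]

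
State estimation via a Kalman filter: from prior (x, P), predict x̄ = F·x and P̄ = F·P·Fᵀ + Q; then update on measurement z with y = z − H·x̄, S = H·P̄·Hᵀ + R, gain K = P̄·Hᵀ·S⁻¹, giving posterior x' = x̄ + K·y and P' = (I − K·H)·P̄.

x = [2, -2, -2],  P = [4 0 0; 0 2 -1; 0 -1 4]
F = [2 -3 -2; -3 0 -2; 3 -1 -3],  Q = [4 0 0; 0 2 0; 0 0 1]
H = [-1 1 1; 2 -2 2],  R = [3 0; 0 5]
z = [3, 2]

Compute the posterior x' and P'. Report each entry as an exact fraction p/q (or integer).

x' = [416091/89006, 250081/44503, 91796/44503]
P' = [881427/89006 435773/44503 13567/44503; 435773/44503 476872/44503 31714/44503; 13567/44503 31714/44503 45627/44503]

x̄ = F·x = [14, -2, 14]
P̄ = F·P·Fᵀ + Q = [42 -14 43; -14 54 -14; 43 -14 69]
y = z − H·x̄ = [5, -58]
S = H·P̄·Hᵀ + R = [82 -110; -110 1233]
K = P̄·Hᵀ·S⁻¹ = [5751/89006 7403/44503; 24271/44503 -3754/44503; 21258/44503 10992/44503]
x' = x̄ + K·y = [416091/89006, 250081/44503, 91796/44503]
P' = (I − K·H)·P̄ = [881427/89006 435773/44503 13567/44503; 435773/44503 476872/44503 31714/44503; 13567/44503 31714/44503 45627/44503]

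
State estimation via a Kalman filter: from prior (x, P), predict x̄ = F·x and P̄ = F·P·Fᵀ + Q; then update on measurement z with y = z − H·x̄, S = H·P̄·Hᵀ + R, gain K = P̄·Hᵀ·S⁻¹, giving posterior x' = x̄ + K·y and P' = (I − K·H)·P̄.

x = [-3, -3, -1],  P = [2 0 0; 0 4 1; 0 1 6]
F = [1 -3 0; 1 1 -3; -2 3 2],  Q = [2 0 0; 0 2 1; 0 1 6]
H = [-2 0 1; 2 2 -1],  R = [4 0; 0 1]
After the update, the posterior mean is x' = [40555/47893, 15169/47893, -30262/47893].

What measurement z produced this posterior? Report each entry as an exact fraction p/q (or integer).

x̄ = F·x = [6, -3, -5]
P̄ = F·P·Fᵀ + Q = [40 -1 -46; -1 56 -34; -46 -34 86]
S = H·P̄·Hᵀ + R = [434 -494; -494 783]
K = P̄·Hᵀ·S⁻¹ = [-18701/47893 -4214/47893; 23040/47893 23344/47893; 8925/47893 -9416/47893]
x' − x̄ = [-246803/47893, 158848/47893, 209203/47893] = K·y
y = (KᵀK)⁻¹·Kᵀ·(x' − x̄) = [15, -8]
z = y + H·x̄ = [15, -8] + [-17, 11] = [-2, 3]

z = [-2, 3]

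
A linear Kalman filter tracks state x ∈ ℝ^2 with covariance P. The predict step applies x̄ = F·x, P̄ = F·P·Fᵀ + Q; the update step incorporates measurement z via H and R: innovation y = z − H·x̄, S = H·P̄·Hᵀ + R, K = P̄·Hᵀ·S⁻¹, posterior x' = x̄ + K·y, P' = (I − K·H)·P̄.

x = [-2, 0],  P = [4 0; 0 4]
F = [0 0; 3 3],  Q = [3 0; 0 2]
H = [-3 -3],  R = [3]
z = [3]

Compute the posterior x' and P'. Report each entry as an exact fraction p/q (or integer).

x' = [45/232, -141/116]
P' = [669/232 -333/116; -333/116 185/58]

x̄ = F·x = [0, -6]
P̄ = F·P·Fᵀ + Q = [3 0; 0 74]
y = z − H·x̄ = [-15]
S = H·P̄·Hᵀ + R = [696]
K = P̄·Hᵀ·S⁻¹ = [-3/232; -37/116]
x' = x̄ + K·y = [45/232, -141/116]
P' = (I − K·H)·P̄ = [669/232 -333/116; -333/116 185/58]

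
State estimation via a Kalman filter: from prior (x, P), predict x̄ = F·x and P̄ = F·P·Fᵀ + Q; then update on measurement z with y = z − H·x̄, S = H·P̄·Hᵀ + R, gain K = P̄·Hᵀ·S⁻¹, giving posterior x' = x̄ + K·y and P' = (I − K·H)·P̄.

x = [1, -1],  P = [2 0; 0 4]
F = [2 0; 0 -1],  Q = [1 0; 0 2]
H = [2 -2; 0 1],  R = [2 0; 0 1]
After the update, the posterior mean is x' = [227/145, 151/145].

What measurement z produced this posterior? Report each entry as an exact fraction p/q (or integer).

x̄ = F·x = [2, 1]
P̄ = F·P·Fᵀ + Q = [9 0; 0 6]
S = H·P̄·Hᵀ + R = [62 -12; -12 7]
K = P̄·Hᵀ·S⁻¹ = [63/145 108/145; -6/145 114/145]
x' − x̄ = [-63/145, 6/145] = K·y
y = (KᵀK)⁻¹·Kᵀ·(x' − x̄) = [-1, 0]
z = y + H·x̄ = [-1, 0] + [2, 1] = [1, 1]

z = [1, 1]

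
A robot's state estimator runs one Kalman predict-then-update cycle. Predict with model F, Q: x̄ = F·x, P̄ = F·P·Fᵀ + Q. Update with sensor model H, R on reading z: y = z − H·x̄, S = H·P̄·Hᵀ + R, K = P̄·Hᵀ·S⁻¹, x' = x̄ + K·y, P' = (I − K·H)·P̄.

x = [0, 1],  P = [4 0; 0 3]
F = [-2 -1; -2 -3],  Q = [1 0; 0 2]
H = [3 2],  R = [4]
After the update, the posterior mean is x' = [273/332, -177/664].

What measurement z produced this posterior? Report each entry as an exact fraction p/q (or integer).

x̄ = F·x = [-1, -3]
P̄ = F·P·Fᵀ + Q = [20 25; 25 45]
S = H·P̄·Hᵀ + R = [664]
K = P̄·Hᵀ·S⁻¹ = [55/332; 165/664]
x' − x̄ = [605/332, 1815/664] = K·y
y = (KᵀK)⁻¹·Kᵀ·(x' − x̄) = [11]
z = y + H·x̄ = [11] + [-9] = [2]

z = [2]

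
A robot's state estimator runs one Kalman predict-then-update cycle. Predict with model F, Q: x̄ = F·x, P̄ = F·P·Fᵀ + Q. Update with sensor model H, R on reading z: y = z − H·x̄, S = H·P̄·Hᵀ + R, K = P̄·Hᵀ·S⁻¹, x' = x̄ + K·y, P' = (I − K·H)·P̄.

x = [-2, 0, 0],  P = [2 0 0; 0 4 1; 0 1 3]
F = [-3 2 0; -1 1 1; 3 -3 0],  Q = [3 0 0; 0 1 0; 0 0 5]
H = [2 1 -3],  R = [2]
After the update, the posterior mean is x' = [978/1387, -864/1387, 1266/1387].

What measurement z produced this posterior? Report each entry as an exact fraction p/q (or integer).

x̄ = F·x = [6, 2, -6]
P̄ = F·P·Fᵀ + Q = [37 16 -42; 16 12 -21; -42 -21 59]
S = H·P̄·Hᵀ + R = [1387]
K = P̄·Hᵀ·S⁻¹ = [216/1387; 107/1387; -282/1387]
x' − x̄ = [-7344/1387, -3638/1387, 9588/1387] = K·y
y = (KᵀK)⁻¹·Kᵀ·(x' − x̄) = [-34]
z = y + H·x̄ = [-34] + [32] = [-2]

z = [-2]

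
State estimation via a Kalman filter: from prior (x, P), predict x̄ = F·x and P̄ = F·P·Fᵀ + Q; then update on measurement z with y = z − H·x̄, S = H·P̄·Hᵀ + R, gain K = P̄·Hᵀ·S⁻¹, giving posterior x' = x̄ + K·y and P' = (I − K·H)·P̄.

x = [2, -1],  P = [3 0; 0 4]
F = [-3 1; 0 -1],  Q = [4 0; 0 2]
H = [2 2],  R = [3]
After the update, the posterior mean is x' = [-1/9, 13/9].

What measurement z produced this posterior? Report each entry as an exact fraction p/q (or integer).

x̄ = F·x = [-7, 1]
P̄ = F·P·Fᵀ + Q = [35 -4; -4 6]
S = H·P̄·Hᵀ + R = [135]
K = P̄·Hᵀ·S⁻¹ = [62/135; 4/135]
x' − x̄ = [62/9, 4/9] = K·y
y = (KᵀK)⁻¹·Kᵀ·(x' − x̄) = [15]
z = y + H·x̄ = [15] + [-12] = [3]

z = [3]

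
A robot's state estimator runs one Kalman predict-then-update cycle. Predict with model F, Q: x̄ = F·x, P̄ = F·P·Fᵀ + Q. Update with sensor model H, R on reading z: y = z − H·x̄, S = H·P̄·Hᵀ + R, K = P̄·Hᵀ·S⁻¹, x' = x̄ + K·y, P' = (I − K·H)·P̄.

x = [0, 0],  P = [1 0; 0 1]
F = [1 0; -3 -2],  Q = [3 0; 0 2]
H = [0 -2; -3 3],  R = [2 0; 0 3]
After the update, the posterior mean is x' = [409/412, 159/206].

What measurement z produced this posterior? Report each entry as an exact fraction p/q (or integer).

z = [-2, -1]

x̄ = F·x = [0, 0]
P̄ = F·P·Fᵀ + Q = [4 -3; -3 15]
S = H·P̄·Hᵀ + R = [62 -108; -108 228]
K = P̄·Hᵀ·S⁻¹ = [-75/206 -109/412; -42/103 9/206]
x' − x̄ = [409/412, 159/206] = K·y
y = (KᵀK)⁻¹·Kᵀ·(x' − x̄) = [-2, -1]
z = y + H·x̄ = [-2, -1] + [0, 0] = [-2, -1]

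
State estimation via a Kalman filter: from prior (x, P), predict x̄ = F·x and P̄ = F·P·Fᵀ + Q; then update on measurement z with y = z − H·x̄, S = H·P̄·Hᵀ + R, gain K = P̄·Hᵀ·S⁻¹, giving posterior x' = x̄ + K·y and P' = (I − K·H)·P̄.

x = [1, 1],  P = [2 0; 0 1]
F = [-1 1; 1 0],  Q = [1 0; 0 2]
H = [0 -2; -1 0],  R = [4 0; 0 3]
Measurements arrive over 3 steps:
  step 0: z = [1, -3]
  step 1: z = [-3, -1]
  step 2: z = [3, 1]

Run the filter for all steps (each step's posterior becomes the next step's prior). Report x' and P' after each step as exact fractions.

step 0: x̄ = F·x = [0, 1]
step 0: P̄ = F·P·Fᵀ + Q = [4 -2; -2 4]
step 0: y = z − H·x̄ = [3, -3]
step 0: S = H·P̄·Hᵀ + R = [20 -4; -4 7]
step 0: K = P̄·Hᵀ·S⁻¹ = [3/31 -16/31; -12/31 2/31]
step 0: x' = x̄ + K·y = [57/31, -11/31]
step 0: P' = (I − K·H)·P̄ = [48/31 -6/31; -6/31 24/31]
step 1: x̄ = F·x = [-68/31, 57/31]
step 1: P̄ = F·P·Fᵀ + Q = [115/31 -54/31; -54/31 110/31]
step 1: y = z − H·x̄ = [21/31, -99/31]
step 1: S = H·P̄·Hᵀ + R = [564/31 -108/31; -108/31 208/31]
step 1: K = P̄·Hᵀ·S⁻¹ = [27/284 -143/284; -161/426 9/142]
step 1: x' = x̄ + K·y = [-37/71, 98/71]
step 1: P' = (I − K·H)·P̄ = [429/284 -27/142; -27/142 161/213]
step 2: x̄ = F·x = [135/71, -37/71]
step 2: P̄ = F·P·Fᵀ + Q = [3107/852 -483/284; -483/284 997/284]
step 2: y = z − H·x̄ = [139/71, 206/71]
step 2: S = H·P̄·Hᵀ + R = [1281/71 -483/142; -483/142 5663/852]
step 2: K = P̄·Hᵀ·S⁻¹ = [207/2198 -550/1099; -1244/3297 69/1099]
step 2: x' = x̄ + K·y = [199/314, -3553/3297]
step 2: P' = (I − K·H)·P̄ = [1650/1099 -207/1099; -207/1099 2488/3297]

step 0: x' = [57/31, -11/31], P' = [48/31 -6/31; -6/31 24/31]
step 1: x' = [-37/71, 98/71], P' = [429/284 -27/142; -27/142 161/213]
step 2: x' = [199/314, -3553/3297], P' = [1650/1099 -207/1099; -207/1099 2488/3297]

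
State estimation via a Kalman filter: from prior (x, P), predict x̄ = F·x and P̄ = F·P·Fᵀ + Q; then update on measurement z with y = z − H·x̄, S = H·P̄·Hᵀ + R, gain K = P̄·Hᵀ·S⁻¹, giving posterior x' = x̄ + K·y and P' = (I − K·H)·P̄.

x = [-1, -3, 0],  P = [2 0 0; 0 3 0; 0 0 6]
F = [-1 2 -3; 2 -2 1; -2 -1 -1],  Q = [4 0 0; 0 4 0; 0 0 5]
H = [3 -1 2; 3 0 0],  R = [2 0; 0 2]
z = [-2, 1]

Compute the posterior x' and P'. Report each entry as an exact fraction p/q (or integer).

x̄ = F·x = [-5, 4, 5]
P̄ = F·P·Fᵀ + Q = [72 -34 16; -34 30 -8; 16 -8 22]
y = z − H·x̄ = [7, 16]
S = H·P̄·Hᵀ + R = [1196 846; 846 650]
K = P̄·Hᵀ·S⁻¹ = [141/15421 4941/15421; -2477/15421 804/15421; 6098/15421 -6798/15421]
x' = x̄ + K·y = [2938/15421, 57209/15421, 11023/15421]
P' = (I − K·H)·P̄ = [3294/15421 536/15421 -4532/15421; 536/15421 178042/15421 85740/15421; -4532/15421 85740/15421 55766/15421]

x' = [2938/15421, 57209/15421, 11023/15421]
P' = [3294/15421 536/15421 -4532/15421; 536/15421 178042/15421 85740/15421; -4532/15421 85740/15421 55766/15421]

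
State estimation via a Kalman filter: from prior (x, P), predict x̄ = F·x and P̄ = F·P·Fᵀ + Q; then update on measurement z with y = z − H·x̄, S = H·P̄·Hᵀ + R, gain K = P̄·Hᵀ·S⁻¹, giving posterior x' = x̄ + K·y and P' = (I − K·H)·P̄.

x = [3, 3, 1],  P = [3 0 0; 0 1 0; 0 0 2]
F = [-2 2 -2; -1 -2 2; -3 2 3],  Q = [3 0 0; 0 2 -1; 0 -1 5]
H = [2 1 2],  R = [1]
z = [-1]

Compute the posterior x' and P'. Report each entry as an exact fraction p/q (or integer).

x̄ = F·x = [-2, -7, 0]
P̄ = F·P·Fᵀ + Q = [27 -6 10; -6 17 16; 10 16 54]
y = z − H·x̄ = [10]
S = H·P̄·Hᵀ + R = [462]
K = P̄·Hᵀ·S⁻¹ = [34/231; 37/462; 24/77]
x' = x̄ + K·y = [-122/231, -1432/231, 240/77]
P' = (I − K·H)·P̄ = [3925/231 -2644/231 -862/77; -2644/231 6485/462 344/77; -862/77 344/77 702/77]

x' = [-122/231, -1432/231, 240/77]
P' = [3925/231 -2644/231 -862/77; -2644/231 6485/462 344/77; -862/77 344/77 702/77]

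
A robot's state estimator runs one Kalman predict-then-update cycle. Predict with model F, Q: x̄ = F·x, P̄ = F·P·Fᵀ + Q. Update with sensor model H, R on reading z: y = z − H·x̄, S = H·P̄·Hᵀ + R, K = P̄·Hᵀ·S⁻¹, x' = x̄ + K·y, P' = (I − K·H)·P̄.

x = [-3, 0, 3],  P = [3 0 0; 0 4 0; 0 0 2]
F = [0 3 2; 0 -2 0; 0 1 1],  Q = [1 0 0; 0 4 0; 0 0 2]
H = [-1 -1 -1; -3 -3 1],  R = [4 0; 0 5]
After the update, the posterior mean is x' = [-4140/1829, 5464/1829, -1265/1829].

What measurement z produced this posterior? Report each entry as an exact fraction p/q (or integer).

z = [1, -3]

x̄ = F·x = [6, 0, 3]
P̄ = F·P·Fᵀ + Q = [45 -24 16; -24 20 -8; 16 -8 8]
S = H·P̄·Hᵀ + R = [45 59; 59 118]
K = P̄·Hᵀ·S⁻¹ = [-27/31 68/1829; 20/31 -528/1829; -16/31 224/1829]
x' − x̄ = [-15114/1829, 5464/1829, -6752/1829] = K·y
y = (KᵀK)⁻¹·Kᵀ·(x' − x̄) = [10, 12]
z = y + H·x̄ = [10, 12] + [-9, -15] = [1, -3]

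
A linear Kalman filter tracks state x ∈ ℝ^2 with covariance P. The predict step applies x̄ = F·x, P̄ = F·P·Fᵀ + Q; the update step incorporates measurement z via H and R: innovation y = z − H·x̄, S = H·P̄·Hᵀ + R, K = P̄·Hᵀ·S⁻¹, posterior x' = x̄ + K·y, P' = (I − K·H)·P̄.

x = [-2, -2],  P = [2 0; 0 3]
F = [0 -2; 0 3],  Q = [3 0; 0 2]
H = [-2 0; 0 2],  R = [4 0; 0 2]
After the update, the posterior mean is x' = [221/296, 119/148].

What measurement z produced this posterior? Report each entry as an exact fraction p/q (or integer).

z = [-2, 2]

x̄ = F·x = [4, -6]
P̄ = F·P·Fᵀ + Q = [15 -18; -18 29]
S = H·P̄·Hᵀ + R = [64 72; 72 118]
K = P̄·Hᵀ·S⁻¹ = [-237/592 -9/148; 9/296 35/74]
x' − x̄ = [-963/296, 1007/148] = K·y
y = (KᵀK)⁻¹·Kᵀ·(x' − x̄) = [6, 14]
z = y + H·x̄ = [6, 14] + [-8, -12] = [-2, 2]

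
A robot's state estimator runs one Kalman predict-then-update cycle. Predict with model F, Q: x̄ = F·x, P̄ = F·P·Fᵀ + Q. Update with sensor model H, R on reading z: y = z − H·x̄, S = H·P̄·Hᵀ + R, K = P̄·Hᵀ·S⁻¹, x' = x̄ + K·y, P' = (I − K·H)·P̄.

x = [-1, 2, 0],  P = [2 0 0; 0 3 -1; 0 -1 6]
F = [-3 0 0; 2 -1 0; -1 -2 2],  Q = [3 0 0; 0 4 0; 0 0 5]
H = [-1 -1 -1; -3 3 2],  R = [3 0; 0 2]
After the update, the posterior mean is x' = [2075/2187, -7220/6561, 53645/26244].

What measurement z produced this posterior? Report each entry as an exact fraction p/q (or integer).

z = [-2, -2]

x̄ = F·x = [3, -4, -3]
P̄ = F·P·Fᵀ + Q = [21 -12 6; -12 15 4; 6 4 51]
S = H·P̄·Hᵀ + R = [86 -98; -98 722]
K = P̄·Hᵀ·S⁻¹ = [-1613/4374 -373/2187; 917/13122 871/6561; -17317/26244 1139/26244]
x' − x̄ = [-4486/2187, 19024/6561, 132377/26244] = K·y
y = (KᵀK)⁻¹·Kᵀ·(x' − x̄) = [-6, 25]
z = y + H·x̄ = [-6, 25] + [4, -27] = [-2, -2]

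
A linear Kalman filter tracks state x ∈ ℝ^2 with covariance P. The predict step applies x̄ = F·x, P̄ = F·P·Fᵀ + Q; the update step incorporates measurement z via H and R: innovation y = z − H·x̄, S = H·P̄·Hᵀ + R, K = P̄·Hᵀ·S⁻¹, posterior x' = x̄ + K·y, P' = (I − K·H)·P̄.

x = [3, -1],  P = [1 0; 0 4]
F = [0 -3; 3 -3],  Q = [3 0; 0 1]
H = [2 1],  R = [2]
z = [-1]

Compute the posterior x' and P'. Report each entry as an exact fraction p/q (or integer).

x' = [-187/58, 967/174]
P' = [48/29 -77/29; -77/29 521/87]

x̄ = F·x = [3, 12]
P̄ = F·P·Fᵀ + Q = [39 36; 36 46]
y = z − H·x̄ = [-19]
S = H·P̄·Hᵀ + R = [348]
K = P̄·Hᵀ·S⁻¹ = [19/58; 59/174]
x' = x̄ + K·y = [-187/58, 967/174]
P' = (I − K·H)·P̄ = [48/29 -77/29; -77/29 521/87]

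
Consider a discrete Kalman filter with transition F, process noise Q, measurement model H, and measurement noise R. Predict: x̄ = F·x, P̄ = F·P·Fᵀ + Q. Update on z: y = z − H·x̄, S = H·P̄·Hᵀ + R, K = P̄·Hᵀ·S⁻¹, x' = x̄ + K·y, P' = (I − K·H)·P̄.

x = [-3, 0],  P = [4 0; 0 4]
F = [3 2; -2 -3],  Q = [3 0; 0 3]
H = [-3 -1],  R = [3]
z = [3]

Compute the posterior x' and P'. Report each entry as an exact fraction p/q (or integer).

x' = [-279/265, -12/265]
P' = [886/265 -2307/265; -2307/265 6654/265]

x̄ = F·x = [-9, 6]
P̄ = F·P·Fᵀ + Q = [55 -48; -48 55]
y = z − H·x̄ = [-18]
S = H·P̄·Hᵀ + R = [265]
K = P̄·Hᵀ·S⁻¹ = [-117/265; 89/265]
x' = x̄ + K·y = [-279/265, -12/265]
P' = (I − K·H)·P̄ = [886/265 -2307/265; -2307/265 6654/265]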